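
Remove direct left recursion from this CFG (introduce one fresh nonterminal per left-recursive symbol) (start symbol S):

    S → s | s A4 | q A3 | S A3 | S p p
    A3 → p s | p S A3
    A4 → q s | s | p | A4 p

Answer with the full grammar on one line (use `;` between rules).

S, A4 are directly left-recursive.
For S: α = {A3, p p}, β = {s, s A4, q A3}. Rewrite as S → β S' and S' → α S' | ε.
For A4: α = {p}, β = {q s, s, p}. Rewrite as A4 → β A4' and A4' → α A4' | ε.

S → s S' | s A4 S' | q A3 S'; A3 → p s | p S A3; A4 → q s A4' | s A4' | p A4'; S' → A3 S' | p p S' | epsilon; A4' → p A4' | epsilon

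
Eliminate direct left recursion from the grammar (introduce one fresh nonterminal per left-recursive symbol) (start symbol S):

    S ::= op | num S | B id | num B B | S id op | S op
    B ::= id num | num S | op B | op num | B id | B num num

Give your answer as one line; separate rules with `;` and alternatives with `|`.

S ::= op S' | num S S' | B id S' | num B B S'; B ::= id num B' | num S B' | op B B' | op num B'; S' ::= id op S' | op S' | ε; B' ::= id B' | num num B' | ε

Left recursion appears on S, B.
For S: α = {id op, op}, β = {op, num S, B id, num B B}. Rewrite as S → β S' and S' → α S' | ε.
For B: α = {id, num num}, β = {id num, num S, op B, op num}. Rewrite as B → β B' and B' → α B' | ε.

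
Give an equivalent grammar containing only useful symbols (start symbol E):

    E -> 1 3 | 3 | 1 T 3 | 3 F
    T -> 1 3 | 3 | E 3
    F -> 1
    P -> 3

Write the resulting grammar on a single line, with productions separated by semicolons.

Generating nonterminals: {E, F, P, T}.
Reachable from E after that: {E, F, T}.
Removed useless symbols: {P} and every production mentioning them.

E -> 1 3 | 3 | 1 T 3 | 3 F; T -> 1 3 | 3 | E 3; F -> 1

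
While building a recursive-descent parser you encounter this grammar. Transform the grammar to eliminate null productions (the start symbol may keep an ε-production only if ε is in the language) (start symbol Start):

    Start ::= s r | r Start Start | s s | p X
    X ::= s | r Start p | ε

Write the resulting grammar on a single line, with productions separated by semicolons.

Start ::= s r | r Start Start | s s | p X | p; X ::= s | r Start p

Nullable set = {X}.
ε ∉ L(G), so no ε-production is kept.
Expand every rule over subsets of its nullable positions: Start → p X gives p X | p.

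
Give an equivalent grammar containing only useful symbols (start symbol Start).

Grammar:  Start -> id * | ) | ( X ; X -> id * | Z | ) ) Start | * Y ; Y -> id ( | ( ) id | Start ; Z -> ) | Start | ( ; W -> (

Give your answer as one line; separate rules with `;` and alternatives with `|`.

Generating nonterminals: {Start, W, X, Y, Z}.
Reachable from Start after that: {Start, X, Y, Z}.
Removed useless symbols: {W} and every production mentioning them.

Start -> id * | ) | ( X; X -> id * | Z | ) ) Start | * Y; Y -> id ( | ( ) id | Start; Z -> ) | Start | (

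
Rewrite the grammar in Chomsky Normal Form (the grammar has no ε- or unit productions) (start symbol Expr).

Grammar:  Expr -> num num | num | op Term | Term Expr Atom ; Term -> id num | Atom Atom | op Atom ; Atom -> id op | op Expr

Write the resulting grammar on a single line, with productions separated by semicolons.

Introduce a nonterminal for each terminal appearing in a rule of length ≥ 2: X1 → num, X2 → op, X3 → id.
Binarize each right-hand side of length ≥ 3 by chaining fresh nonterminals (Y1, Y2, …): affected rules were Expr → Term Expr Atom.

Expr -> X1 X1 | num | X2 Term | Term Y1; Term -> X3 X1 | Atom Atom | X2 Atom; Atom -> X3 X2 | X2 Expr; X1 -> num; X2 -> op; X3 -> id; Y1 -> Expr Atom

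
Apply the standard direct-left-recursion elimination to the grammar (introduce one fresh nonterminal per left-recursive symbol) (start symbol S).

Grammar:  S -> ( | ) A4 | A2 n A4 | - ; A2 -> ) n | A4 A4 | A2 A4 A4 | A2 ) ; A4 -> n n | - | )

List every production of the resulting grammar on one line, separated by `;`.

S -> ( | ) A4 | A2 n A4 | -; A2 -> ) n A2' | A4 A4 A2'; A4 -> n n | - | ); A2' -> A4 A4 A2' | ) A2' | ε

A2 is directly left-recursive.
For A2: α = {A4 A4, )}, β = {) n, A4 A4}. Rewrite as A2 → β A2' and A2' → α A2' | ε.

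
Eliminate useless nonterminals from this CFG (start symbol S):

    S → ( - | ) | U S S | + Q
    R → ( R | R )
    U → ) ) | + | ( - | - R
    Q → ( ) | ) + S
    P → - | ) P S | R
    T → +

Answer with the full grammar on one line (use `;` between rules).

Generating nonterminals: {P, Q, S, T, U}.
Reachable from S after that: {Q, S, U}.
Removed useless symbols: {P, R, T} and every production mentioning them.

S → ( - | ) | U S S | + Q; U → ) ) | + | ( -; Q → ( ) | ) + S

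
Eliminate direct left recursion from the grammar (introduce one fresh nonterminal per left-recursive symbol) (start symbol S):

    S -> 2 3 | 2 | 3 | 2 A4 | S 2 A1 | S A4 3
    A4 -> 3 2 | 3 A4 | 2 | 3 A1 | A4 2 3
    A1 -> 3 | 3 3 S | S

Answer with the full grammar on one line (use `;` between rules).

Directly left-recursive nonterminals: S, A4.
For S: α = {2 A1, A4 3}, β = {2 3, 2, 3, 2 A4}. Rewrite as S → β S' and S' → α S' | ε.
For A4: α = {2 3}, β = {3 2, 3 A4, 2, 3 A1}. Rewrite as A4 → β A4' and A4' → α A4' | ε.

S -> 2 3 S' | 2 S' | 3 S' | 2 A4 S'; A4 -> 3 2 A4' | 3 A4 A4' | 2 A4' | 3 A1 A4'; A1 -> 3 | 3 3 S | S; S' -> 2 A1 S' | A4 3 S' | ε; A4' -> 2 3 A4' | ε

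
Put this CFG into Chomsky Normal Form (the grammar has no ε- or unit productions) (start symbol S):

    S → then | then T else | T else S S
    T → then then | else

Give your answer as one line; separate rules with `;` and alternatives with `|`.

S → then | X1 Y1 | T Y2; T → X1 X1 | else; X1 → then; X2 → else; Y1 → T X2; Y2 → X2 Y3; Y3 → S S

Introduce a nonterminal for each terminal appearing in a rule of length ≥ 2: X1 → then, X2 → else.
Binarize each right-hand side of length ≥ 3 by chaining fresh nonterminals (Y1, Y2, …): affected rules were S → X1 T X2; S → T X2 S S.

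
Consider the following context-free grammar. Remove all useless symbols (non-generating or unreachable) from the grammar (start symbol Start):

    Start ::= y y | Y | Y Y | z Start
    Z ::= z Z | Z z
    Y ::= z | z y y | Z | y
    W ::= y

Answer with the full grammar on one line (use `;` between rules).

Generating nonterminals: {Start, W, Y}.
Reachable from Start after that: {Start, Y}.
Removed useless symbols: {W, Z} and every production mentioning them.

Start ::= y y | Y | Y Y | z Start; Y ::= z | z y y | y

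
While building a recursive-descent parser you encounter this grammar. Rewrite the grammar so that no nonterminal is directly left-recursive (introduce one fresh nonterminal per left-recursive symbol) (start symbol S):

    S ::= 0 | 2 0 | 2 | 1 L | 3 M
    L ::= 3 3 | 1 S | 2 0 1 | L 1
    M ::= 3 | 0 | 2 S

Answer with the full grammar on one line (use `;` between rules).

S ::= 0 | 2 0 | 2 | 1 L | 3 M; L ::= 3 3 L' | 1 S L' | 2 0 1 L'; M ::= 3 | 0 | 2 S; L' ::= 1 L' | ε

Directly left-recursive nonterminal: L.
For L: α = {1}, β = {3 3, 1 S, 2 0 1}. Rewrite as L → β L' and L' → α L' | ε.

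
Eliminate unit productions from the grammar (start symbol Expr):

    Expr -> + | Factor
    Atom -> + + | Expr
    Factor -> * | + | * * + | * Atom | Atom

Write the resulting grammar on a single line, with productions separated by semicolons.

Expr -> + + | * | + | * * + | * Atom; Atom -> + + | * | + | * * + | * Atom; Factor -> + + | * | + | * * + | * Atom

Unit pairs: Atom ⇒* {Expr, Factor}; Expr ⇒* {Atom, Factor}; Factor ⇒* {Atom, Expr}.
Replace each nonterminal's rules with the union of the non-unit rules of every nonterminal it unit-derives.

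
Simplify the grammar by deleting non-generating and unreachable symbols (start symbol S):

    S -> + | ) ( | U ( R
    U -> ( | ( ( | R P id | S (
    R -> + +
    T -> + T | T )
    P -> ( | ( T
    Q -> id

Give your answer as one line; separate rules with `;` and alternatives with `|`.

S -> + | ) ( | U ( R; U -> ( | ( ( | R P id | S (; R -> + +; P -> (

Generating nonterminals: {P, Q, R, S, U}.
Reachable from S after that: {P, R, S, U}.
Removed useless symbols: {Q, T} and every production mentioning them.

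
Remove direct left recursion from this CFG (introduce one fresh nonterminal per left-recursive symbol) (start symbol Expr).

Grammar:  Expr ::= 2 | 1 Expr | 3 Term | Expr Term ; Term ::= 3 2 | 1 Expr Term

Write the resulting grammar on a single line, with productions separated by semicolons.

Left recursion appears on Expr.
For Expr: α = {Term}, β = {2, 1 Expr, 3 Term}. Rewrite as Expr → β Expr1 and Expr1 → α Expr1 | ε.

Expr ::= 2 Expr1 | 1 Expr Expr1 | 3 Term Expr1; Term ::= 3 2 | 1 Expr Term; Expr1 ::= Term Expr1 | ε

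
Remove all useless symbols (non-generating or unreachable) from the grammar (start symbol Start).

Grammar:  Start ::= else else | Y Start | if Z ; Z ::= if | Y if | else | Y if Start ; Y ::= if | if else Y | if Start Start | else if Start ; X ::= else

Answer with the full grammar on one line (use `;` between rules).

Generating nonterminals: {Start, X, Y, Z}.
Reachable from Start after that: {Start, Y, Z}.
Removed useless symbols: {X} and every production mentioning them.

Start ::= else else | Y Start | if Z; Z ::= if | Y if | else | Y if Start; Y ::= if | if else Y | if Start Start | else if Start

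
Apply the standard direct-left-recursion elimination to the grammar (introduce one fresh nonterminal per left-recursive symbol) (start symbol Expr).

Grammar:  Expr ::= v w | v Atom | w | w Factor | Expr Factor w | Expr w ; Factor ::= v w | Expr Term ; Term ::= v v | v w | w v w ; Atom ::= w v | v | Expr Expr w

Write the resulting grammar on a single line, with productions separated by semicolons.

Left recursion appears on Expr.
For Expr: α = {Factor w, w}, β = {v w, v Atom, w, w Factor}. Rewrite as Expr → β Expr1 and Expr1 → α Expr1 | ε.

Expr ::= v w Expr1 | v Atom Expr1 | w Expr1 | w Factor Expr1; Factor ::= v w | Expr Term; Term ::= v v | v w | w v w; Atom ::= w v | v | Expr Expr w; Expr1 ::= Factor w Expr1 | w Expr1 | epsilon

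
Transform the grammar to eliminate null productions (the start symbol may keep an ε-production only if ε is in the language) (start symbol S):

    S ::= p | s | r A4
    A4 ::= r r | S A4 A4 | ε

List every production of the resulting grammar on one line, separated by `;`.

Nullable nonterminals: {A4}.
ε ∉ L(G), so no ε-production is kept.
Expand every rule over subsets of its nullable positions: S → r A4 gives r A4 | r. A4 → S A4 A4 gives S A4 A4 | S A4 | S.

S ::= p | s | r A4 | r; A4 ::= r r | S A4 A4 | S A4 | S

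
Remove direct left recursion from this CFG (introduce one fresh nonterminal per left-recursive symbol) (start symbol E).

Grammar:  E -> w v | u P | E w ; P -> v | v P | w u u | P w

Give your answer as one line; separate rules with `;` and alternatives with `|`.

E -> w v E' | u P E'; P -> v P' | v P P' | w u u P'; E' -> w E' | ε; P' -> w P' | ε

Directly left-recursive nonterminals: E, P.
For E: α = {w}, β = {w v, u P}. Rewrite as E → β E' and E' → α E' | ε.
For P: α = {w}, β = {v, v P, w u u}. Rewrite as P → β P' and P' → α P' | ε.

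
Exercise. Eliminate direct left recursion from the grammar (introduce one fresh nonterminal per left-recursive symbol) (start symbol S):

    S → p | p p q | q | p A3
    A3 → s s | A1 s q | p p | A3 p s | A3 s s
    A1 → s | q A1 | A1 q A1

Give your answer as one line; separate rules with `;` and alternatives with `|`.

Left recursion appears on A3, A1.
For A3: α = {p s, s s}, β = {s s, A1 s q, p p}. Rewrite as A3 → β A3' and A3' → α A3' | ε.
For A1: α = {q A1}, β = {s, q A1}. Rewrite as A1 → β A1' and A1' → α A1' | ε.

S → p | p p q | q | p A3; A3 → s s A3' | A1 s q A3' | p p A3'; A1 → s A1' | q A1 A1'; A3' → p s A3' | s s A3' | ε; A1' → q A1 A1' | ε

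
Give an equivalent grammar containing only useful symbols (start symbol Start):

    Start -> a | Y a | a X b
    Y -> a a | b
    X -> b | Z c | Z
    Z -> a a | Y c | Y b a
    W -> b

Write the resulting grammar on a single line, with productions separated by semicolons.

Generating nonterminals: {Start, W, X, Y, Z}.
Reachable from Start after that: {Start, X, Y, Z}.
Removed useless symbols: {W} and every production mentioning them.

Start -> a | Y a | a X b; Y -> a a | b; X -> b | Z c | Z; Z -> a a | Y c | Y b a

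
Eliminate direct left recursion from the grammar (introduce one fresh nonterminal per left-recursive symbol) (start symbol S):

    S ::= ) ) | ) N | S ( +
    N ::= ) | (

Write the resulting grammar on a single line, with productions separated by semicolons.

S ::= ) ) S' | ) N S'; N ::= ) | (; S' ::= ( + S' | eps

Left recursion appears on S.
For S: α = {( +}, β = {) ), ) N}. Rewrite as S → β S' and S' → α S' | ε.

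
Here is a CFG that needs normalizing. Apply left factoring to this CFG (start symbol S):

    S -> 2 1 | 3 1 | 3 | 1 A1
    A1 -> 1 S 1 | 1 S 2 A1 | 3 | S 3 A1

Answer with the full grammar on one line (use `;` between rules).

S -> 2 1 | 1 A1 | 3 S'; A1 -> 3 | S 3 A1 | 1 S A1'; S' -> 1 | ε; A1' -> 1 | 2 A1

S has alternatives sharing prefix '3': factor to S → 3 S' with S' → 1 | ε.
A1 has alternatives sharing prefix '1 S': factor to A1 → 1 S A1' with A1' → 1 | 2 A1.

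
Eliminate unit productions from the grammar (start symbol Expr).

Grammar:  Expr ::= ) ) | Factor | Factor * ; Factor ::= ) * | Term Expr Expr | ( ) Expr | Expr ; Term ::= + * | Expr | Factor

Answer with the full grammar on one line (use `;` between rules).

Expr ::= ) * | Term Expr Expr | ( ) Expr | ) ) | Factor *; Factor ::= ) * | Term Expr Expr | ( ) Expr | ) ) | Factor *; Term ::= + * | ) * | Term Expr Expr | ( ) Expr | ) ) | Factor *

Unit pairs: Expr ⇒* {Factor}; Factor ⇒* {Expr}; Term ⇒* {Expr, Factor}.
For every A with A ⇒* B via unit rules, add B's non-unit alternatives to A; then delete every rule of the form X → Y.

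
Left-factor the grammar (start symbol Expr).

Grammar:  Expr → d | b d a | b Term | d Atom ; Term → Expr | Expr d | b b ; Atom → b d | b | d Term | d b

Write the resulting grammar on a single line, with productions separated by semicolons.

Expr has alternatives sharing prefix 'd': factor to Expr → d Expr1 with Expr1 → ε | Atom.
Expr has alternatives sharing prefix 'b': factor to Expr → b Expr2 with Expr2 → d a | Term.
Term has alternatives sharing prefix 'Expr': factor to Term → Expr Term1 with Term1 → ε | d.
Atom has alternatives sharing prefix 'b': factor to Atom → b Atom1 with Atom1 → d | ε.
Atom has alternatives sharing prefix 'd': factor to Atom → d Atom2 with Atom2 → Term | b.

Expr → d Expr1 | b Expr2; Term → b b | Expr Term1; Atom → b Atom1 | d Atom2; Expr1 → ε | Atom; Expr2 → d a | Term; Term1 → ε | d; Atom1 → d | ε; Atom2 → Term | b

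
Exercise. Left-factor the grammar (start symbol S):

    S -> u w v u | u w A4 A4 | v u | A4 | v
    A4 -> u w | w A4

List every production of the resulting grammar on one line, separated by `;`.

S has alternatives sharing prefix 'u w': factor to S → u w S' with S' → v u | A4 A4.
S has alternatives sharing prefix 'v': factor to S → v S'' with S'' → u | ε.

S -> A4 | u w S' | v S''; A4 -> u w | w A4; S' -> v u | A4 A4; S'' -> u | ε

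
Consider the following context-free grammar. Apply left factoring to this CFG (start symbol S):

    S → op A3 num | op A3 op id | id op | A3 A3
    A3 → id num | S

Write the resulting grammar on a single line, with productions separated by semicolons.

S has alternatives sharing prefix 'op A3': factor to S → op A3 S' with S' → num | op id.

S → id op | A3 A3 | op A3 S'; A3 → id num | S; S' → num | op id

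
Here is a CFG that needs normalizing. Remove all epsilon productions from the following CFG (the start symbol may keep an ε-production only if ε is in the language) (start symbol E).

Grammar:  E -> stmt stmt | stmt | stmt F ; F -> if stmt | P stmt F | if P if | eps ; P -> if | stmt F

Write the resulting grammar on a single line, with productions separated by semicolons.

E -> stmt stmt | stmt | stmt F; F -> if stmt | P stmt F | P stmt | if P if; P -> if | stmt F | stmt

The nullable symbols are {F}.
ε ∉ L(G), so no ε-production is kept.
Add the nullable-subset variants: F → P stmt F gives P stmt F | P stmt. P → stmt F gives stmt F | stmt.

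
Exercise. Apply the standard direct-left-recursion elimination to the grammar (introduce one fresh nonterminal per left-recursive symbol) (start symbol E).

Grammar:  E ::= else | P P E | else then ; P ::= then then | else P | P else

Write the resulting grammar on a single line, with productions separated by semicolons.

Directly left-recursive nonterminal: P.
For P: α = {else}, β = {then then, else P}. Rewrite as P → β P' and P' → α P' | ε.

E ::= else | P P E | else then; P ::= then then P' | else P P'; P' ::= else P' | ε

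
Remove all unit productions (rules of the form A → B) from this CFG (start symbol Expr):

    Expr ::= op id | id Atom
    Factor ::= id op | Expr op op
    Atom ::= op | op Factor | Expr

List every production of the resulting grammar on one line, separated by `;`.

Unit pairs: Atom ⇒* {Expr}.
For every A with A ⇒* B via unit rules, add B's non-unit alternatives to A; then delete every rule of the form X → Y.

Expr ::= op id | id Atom; Factor ::= id op | Expr op op; Atom ::= op | op Factor | op id | id Atom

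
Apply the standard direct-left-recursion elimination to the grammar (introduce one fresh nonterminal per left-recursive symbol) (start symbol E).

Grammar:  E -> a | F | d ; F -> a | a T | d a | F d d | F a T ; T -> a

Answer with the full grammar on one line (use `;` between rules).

Left recursion appears on F.
For F: α = {d d, a T}, β = {a, a T, d a}. Rewrite as F → β F' and F' → α F' | ε.

E -> a | F | d; F -> a F' | a T F' | d a F'; T -> a; F' -> d d F' | a T F' | ε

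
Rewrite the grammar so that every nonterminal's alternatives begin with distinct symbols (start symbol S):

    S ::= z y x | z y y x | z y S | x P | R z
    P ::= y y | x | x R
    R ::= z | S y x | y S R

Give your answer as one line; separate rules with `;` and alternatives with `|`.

S ::= x P | R z | z y S'; P ::= y y | x P'; R ::= z | S y x | y S R; S' ::= x | y x | S; P' ::= ε | R

S has alternatives sharing prefix 'z y': factor to S → z y S' with S' → x | y x | S.
P has alternatives sharing prefix 'x': factor to P → x P' with P' → ε | R.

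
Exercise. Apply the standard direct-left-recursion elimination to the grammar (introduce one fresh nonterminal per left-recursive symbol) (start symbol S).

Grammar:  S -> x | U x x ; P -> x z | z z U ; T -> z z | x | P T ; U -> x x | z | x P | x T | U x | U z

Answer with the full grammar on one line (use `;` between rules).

Left recursion appears on U.
For U: α = {x, z}, β = {x x, z, x P, x T}. Rewrite as U → β U' and U' → α U' | ε.

S -> x | U x x; P -> x z | z z U; T -> z z | x | P T; U -> x x U' | z U' | x P U' | x T U'; U' -> x U' | z U' | ε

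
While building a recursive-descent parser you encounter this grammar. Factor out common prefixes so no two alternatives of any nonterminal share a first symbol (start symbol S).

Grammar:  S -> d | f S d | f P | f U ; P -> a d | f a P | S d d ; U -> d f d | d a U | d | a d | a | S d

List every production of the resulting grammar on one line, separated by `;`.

S has alternatives sharing prefix 'f': factor to S → f S' with S' → S d | P | U.
U has alternatives sharing prefix 'd': factor to U → d U' with U' → f d | a U | ε.
U has alternatives sharing prefix 'a': factor to U → a U'' with U'' → d | ε.

S -> d | f S'; P -> a d | f a P | S d d; U -> S d | d U' | a U''; S' -> S d | P | U; U' -> f d | a U | ε; U'' -> d | ε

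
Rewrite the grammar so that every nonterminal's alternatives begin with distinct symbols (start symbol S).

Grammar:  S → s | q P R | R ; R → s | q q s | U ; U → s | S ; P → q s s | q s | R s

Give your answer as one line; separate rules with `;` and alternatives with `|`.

S → s | q P R | R; R → s | q q s | U; U → s | S; P → R s | q s P'; P' → s | ε

P has alternatives sharing prefix 'q s': factor to P → q s P' with P' → s | ε.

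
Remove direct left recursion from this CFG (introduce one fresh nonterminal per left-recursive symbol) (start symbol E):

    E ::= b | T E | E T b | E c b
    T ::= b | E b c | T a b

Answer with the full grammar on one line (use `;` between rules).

E ::= b E' | T E E'; T ::= b T' | E b c T'; E' ::= T b E' | c b E' | ε; T' ::= a b T' | ε

Directly left-recursive nonterminals: E, T.
For E: α = {T b, c b}, β = {b, T E}. Rewrite as E → β E' and E' → α E' | ε.
For T: α = {a b}, β = {b, E b c}. Rewrite as T → β T' and T' → α T' | ε.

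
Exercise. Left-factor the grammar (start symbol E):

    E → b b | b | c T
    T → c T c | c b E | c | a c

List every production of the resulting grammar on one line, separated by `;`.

E has alternatives sharing prefix 'b': factor to E → b E' with E' → b | ε.
T has alternatives sharing prefix 'c': factor to T → c T' with T' → T c | b E | ε.

E → c T | b E'; T → a c | c T'; E' → b | eps; T' → T c | b E | eps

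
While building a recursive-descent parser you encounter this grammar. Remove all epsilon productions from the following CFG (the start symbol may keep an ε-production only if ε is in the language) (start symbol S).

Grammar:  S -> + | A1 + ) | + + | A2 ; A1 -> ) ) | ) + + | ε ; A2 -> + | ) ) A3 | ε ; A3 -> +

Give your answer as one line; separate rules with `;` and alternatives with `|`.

S -> + | A1 + ) | + ) | + + | A2 | ε; A1 -> ) ) | ) + +; A2 -> + | ) ) A3; A3 -> +

The nullable symbols are {A1, A2, S}.
ε ∈ L(G) since S is nullable, so keep S → ε.
For each production, add variants omitting each subset of nullable occurrences: S → A1 + ) gives A1 + ) | + ).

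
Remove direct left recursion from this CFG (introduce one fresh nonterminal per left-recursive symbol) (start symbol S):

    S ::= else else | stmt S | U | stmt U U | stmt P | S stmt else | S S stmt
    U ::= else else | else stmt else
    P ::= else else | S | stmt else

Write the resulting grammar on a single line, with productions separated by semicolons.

S ::= else else S' | stmt S S' | U S' | stmt U U S' | stmt P S'; U ::= else else | else stmt else; P ::= else else | S | stmt else; S' ::= stmt else S' | S stmt S' | eps

S is directly left-recursive.
For S: α = {stmt else, S stmt}, β = {else else, stmt S, U, stmt U U, stmt P}. Rewrite as S → β S' and S' → α S' | ε.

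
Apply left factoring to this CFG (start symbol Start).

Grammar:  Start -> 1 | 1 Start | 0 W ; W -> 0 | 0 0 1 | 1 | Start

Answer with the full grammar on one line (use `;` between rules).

Start -> 0 W | 1 Start1; W -> 1 | Start | 0 W1; Start1 -> ε | Start; W1 -> ε | 0 1

Start has alternatives sharing prefix '1': factor to Start → 1 Start1 with Start1 → ε | Start.
W has alternatives sharing prefix '0': factor to W → 0 W1 with W1 → ε | 0 1.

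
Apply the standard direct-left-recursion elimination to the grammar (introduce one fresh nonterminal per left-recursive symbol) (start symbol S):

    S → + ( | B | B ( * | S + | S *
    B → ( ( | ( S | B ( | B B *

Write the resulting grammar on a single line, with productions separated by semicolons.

S, B are directly left-recursive.
For S: α = {+, *}, β = {+ (, B, B ( *}. Rewrite as S → β S' and S' → α S' | ε.
For B: α = {(, B *}, β = {( (, ( S}. Rewrite as B → β B' and B' → α B' | ε.

S → + ( S' | B S' | B ( * S'; B → ( ( B' | ( S B'; S' → + S' | * S' | ε; B' → ( B' | B * B' | ε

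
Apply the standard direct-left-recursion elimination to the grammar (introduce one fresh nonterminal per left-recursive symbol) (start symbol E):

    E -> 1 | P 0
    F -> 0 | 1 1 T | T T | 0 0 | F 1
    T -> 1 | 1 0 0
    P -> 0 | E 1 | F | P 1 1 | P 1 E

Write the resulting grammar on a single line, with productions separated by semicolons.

F, P are directly left-recursive.
For F: α = {1}, β = {0, 1 1 T, T T, 0 0}. Rewrite as F → β F' and F' → α F' | ε.
For P: α = {1 1, 1 E}, β = {0, E 1, F}. Rewrite as P → β P' and P' → α P' | ε.

E -> 1 | P 0; F -> 0 F' | 1 1 T F' | T T F' | 0 0 F'; T -> 1 | 1 0 0; P -> 0 P' | E 1 P' | F P'; F' -> 1 F' | ε; P' -> 1 1 P' | 1 E P' | ε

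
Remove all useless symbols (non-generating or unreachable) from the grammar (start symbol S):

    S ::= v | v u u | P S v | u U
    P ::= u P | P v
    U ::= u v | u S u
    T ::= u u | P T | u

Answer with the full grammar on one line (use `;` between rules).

Generating nonterminals: {S, T, U}.
Reachable from S after that: {S, U}.
Removed useless symbols: {P, T} and every production mentioning them.

S ::= v | v u u | u U; U ::= u v | u S u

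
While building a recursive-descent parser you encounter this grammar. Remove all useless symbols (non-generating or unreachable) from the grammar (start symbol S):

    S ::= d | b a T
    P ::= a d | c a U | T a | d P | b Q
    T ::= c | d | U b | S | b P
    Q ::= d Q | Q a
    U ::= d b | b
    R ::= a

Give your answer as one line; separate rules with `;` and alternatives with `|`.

Generating nonterminals: {P, R, S, T, U}.
Reachable from S after that: {P, S, T, U}.
Removed useless symbols: {Q, R} and every production mentioning them.

S ::= d | b a T; P ::= a d | c a U | T a | d P; T ::= c | d | U b | S | b P; U ::= d b | b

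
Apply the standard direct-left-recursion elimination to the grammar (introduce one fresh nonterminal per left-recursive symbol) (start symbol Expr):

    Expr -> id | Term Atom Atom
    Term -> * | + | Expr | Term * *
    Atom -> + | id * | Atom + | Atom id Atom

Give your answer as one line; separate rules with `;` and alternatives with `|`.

Expr -> id | Term Atom Atom; Term -> * Term1 | + Term1 | Expr Term1; Atom -> + Atom1 | id * Atom1; Term1 -> * * Term1 | ε; Atom1 -> + Atom1 | id Atom Atom1 | ε

Term, Atom are directly left-recursive.
For Term: α = {* *}, β = {*, +, Expr}. Rewrite as Term → β Term1 and Term1 → α Term1 | ε.
For Atom: α = {+, id Atom}, β = {+, id *}. Rewrite as Atom → β Atom1 and Atom1 → α Atom1 | ε.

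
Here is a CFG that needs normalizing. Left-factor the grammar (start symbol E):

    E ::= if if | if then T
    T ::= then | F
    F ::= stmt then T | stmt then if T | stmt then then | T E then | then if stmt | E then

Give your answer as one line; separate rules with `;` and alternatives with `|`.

E has alternatives sharing prefix 'if': factor to E → if E' with E' → if | then T.
F has alternatives sharing prefix 'stmt then': factor to F → stmt then F' with F' → T | if T | then.

E ::= if E'; T ::= then | F; F ::= T E then | then if stmt | E then | stmt then F'; E' ::= if | then T; F' ::= T | if T | then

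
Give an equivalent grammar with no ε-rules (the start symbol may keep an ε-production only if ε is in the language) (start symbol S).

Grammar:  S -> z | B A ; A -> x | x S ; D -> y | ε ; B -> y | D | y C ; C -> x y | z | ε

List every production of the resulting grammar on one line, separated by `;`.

S -> z | B A | A; A -> x | x S; D -> y; B -> y | D | y C; C -> x y | z

The nullable symbols are {B, C, D}.
ε ∉ L(G), so no ε-production is kept.
Add the nullable-subset variants: S → B A gives B A | A.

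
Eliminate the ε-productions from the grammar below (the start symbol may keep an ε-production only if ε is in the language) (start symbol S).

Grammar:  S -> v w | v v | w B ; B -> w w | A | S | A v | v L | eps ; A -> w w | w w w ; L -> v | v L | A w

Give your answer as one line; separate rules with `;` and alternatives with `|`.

Nullable nonterminals: {B}.
ε ∉ L(G), so no ε-production is kept.
For each production, add variants omitting each subset of nullable occurrences: S → w B gives w B | w.

S -> v w | v v | w B | w; B -> w w | A | S | A v | v L; A -> w w | w w w; L -> v | v L | A w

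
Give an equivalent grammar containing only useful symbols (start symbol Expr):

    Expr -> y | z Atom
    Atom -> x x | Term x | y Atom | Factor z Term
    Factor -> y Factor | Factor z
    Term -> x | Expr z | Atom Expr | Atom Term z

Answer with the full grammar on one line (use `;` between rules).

Generating nonterminals: {Atom, Expr, Term}.
Reachable from Expr after that: {Atom, Expr, Term}.
Removed useless symbols: {Factor} and every production mentioning them.

Expr -> y | z Atom; Atom -> x x | Term x | y Atom; Term -> x | Expr z | Atom Expr | Atom Term z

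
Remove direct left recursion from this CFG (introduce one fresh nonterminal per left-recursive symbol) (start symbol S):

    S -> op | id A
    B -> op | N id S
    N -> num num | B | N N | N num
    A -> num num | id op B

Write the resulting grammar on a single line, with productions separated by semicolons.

S -> op | id A; B -> op | N id S; N -> num num N' | B N'; A -> num num | id op B; N' -> N N' | num N' | epsilon

N is directly left-recursive.
For N: α = {N, num}, β = {num num, B}. Rewrite as N → β N' and N' → α N' | ε.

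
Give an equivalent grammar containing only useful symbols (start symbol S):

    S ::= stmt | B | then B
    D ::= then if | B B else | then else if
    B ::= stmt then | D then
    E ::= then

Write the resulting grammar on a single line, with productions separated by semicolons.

Generating nonterminals: {B, D, E, S}.
Reachable from S after that: {B, D, S}.
Removed useless symbols: {E} and every production mentioning them.

S ::= stmt | B | then B; D ::= then if | B B else | then else if; B ::= stmt then | D then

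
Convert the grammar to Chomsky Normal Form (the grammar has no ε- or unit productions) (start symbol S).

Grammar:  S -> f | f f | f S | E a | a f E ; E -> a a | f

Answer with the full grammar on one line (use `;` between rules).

S -> f | X1 X1 | X1 S | E X2 | X2 Y1; E -> X2 X2 | f; X1 -> f; X2 -> a; Y1 -> X1 E

Introduce a nonterminal for each terminal appearing in a rule of length ≥ 2: X1 → f, X2 → a.
Binarize each right-hand side of length ≥ 3 by chaining fresh nonterminals (Y1, Y2, …): affected rules were S → X2 X1 E.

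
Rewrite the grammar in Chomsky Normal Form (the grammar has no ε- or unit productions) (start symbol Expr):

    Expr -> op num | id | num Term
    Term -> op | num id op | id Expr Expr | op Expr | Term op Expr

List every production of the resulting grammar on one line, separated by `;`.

Expr -> X1 X2 | id | X2 Term; Term -> op | X2 Y1 | X3 Y2 | X1 Expr | Term Y3; X1 -> op; X2 -> num; X3 -> id; Y1 -> X3 X1; Y2 -> Expr Expr; Y3 -> X1 Expr

Introduce a nonterminal for each terminal appearing in a rule of length ≥ 2: X1 → op, X2 → num, X3 → id.
Binarize each right-hand side of length ≥ 3 by chaining fresh nonterminals (Y1, Y2, …): affected rules were Term → X2 X3 X1; Term → X3 Expr Expr; Term → Term X1 Expr.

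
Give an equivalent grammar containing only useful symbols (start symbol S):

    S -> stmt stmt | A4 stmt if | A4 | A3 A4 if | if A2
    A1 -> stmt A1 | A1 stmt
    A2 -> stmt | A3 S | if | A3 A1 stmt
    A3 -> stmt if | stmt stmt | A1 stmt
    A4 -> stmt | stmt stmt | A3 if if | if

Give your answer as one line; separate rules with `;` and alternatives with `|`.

Generating nonterminals: {A2, A3, A4, S}.
Reachable from S after that: {A2, A3, A4, S}.
Removed useless symbols: {A1} and every production mentioning them.

S -> stmt stmt | A4 stmt if | A4 | A3 A4 if | if A2; A2 -> stmt | A3 S | if; A3 -> stmt if | stmt stmt; A4 -> stmt | stmt stmt | A3 if if | if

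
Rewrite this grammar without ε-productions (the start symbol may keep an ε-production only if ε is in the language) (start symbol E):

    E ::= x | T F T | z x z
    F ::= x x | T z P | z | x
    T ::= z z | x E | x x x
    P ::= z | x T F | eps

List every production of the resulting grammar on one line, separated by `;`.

Nullable nonterminals: {P}.
ε ∉ L(G), so no ε-production is kept.
Expand every rule over subsets of its nullable positions: F → T z P gives T z P | T z.

E ::= x | T F T | z x z; F ::= x x | T z P | T z | z | x; T ::= z z | x E | x x x; P ::= z | x T F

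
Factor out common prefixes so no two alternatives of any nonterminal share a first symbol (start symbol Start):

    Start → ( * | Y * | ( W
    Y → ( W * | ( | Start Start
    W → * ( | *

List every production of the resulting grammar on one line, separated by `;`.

Start has alternatives sharing prefix '(': factor to Start → ( Start1 with Start1 → * | W.
Y has alternatives sharing prefix '(': factor to Y → ( Y1 with Y1 → W * | ε.
W has alternatives sharing prefix '*': factor to W → * W1 with W1 → ( | ε.

Start → Y * | ( Start1; Y → Start Start | ( Y1; W → * W1; Start1 → * | W; Y1 → W * | ε; W1 → ( | ε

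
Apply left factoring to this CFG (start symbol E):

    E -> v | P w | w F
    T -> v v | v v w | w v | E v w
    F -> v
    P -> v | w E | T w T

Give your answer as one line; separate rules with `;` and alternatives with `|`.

T has alternatives sharing prefix 'v v': factor to T → v v T' with T' → ε | w.

E -> v | P w | w F; T -> w v | E v w | v v T'; F -> v; P -> v | w E | T w T; T' -> ε | w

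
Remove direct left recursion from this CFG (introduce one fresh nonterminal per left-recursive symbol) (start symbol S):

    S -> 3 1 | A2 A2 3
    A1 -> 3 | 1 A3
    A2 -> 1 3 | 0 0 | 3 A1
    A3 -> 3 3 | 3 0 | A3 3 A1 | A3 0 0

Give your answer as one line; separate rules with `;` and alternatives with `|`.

S -> 3 1 | A2 A2 3; A1 -> 3 | 1 A3; A2 -> 1 3 | 0 0 | 3 A1; A3 -> 3 3 A3' | 3 0 A3'; A3' -> 3 A1 A3' | 0 0 A3' | ε

A3 is directly left-recursive.
For A3: α = {3 A1, 0 0}, β = {3 3, 3 0}. Rewrite as A3 → β A3' and A3' → α A3' | ε.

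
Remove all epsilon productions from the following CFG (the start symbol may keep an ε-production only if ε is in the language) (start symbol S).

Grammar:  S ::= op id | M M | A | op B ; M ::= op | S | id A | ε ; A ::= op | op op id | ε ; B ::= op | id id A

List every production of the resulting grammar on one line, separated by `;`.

Nullable set = {A, M, S}.
ε ∈ L(G) since S is nullable, so keep S → ε.
Expand every rule over subsets of its nullable positions: S → M M gives M M | M. M → id A gives id A | id. B → id id A gives id id A | id id.

S ::= op id | M M | M | A | op B | ε; M ::= op | S | id A | id; A ::= op | op op id; B ::= op | id id A | id id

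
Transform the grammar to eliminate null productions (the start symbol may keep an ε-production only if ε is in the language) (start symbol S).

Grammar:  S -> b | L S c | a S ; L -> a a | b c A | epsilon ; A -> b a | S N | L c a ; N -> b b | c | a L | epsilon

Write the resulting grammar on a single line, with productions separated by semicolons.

S -> b | L S c | S c | a S; L -> a a | b c A; A -> b a | S N | S | L c a | c a; N -> b b | c | a L | a

The nullable symbols are {L, N}.
ε ∉ L(G), so no ε-production is kept.
Add the nullable-subset variants: S → L S c gives L S c | S c. A → S N gives S N | S. A → L c a gives L c a | c a. N → a L gives a L | a.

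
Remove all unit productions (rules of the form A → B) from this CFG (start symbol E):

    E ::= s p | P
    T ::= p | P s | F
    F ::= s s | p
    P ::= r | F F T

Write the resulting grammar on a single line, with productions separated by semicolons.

E ::= s p | r | F F T; T ::= s s | p | P s; F ::= s s | p; P ::= r | F F T

Unit pairs: E ⇒* {P}; T ⇒* {F}.
For each unit pair (A, B), copy every non-unit production of B to A, then drop all unit productions.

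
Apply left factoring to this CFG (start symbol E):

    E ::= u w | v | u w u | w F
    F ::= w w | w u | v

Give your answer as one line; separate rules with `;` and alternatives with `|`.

E has alternatives sharing prefix 'u w': factor to E → u w E' with E' → ε | u.
F has alternatives sharing prefix 'w': factor to F → w F' with F' → w | u.

E ::= v | w F | u w E'; F ::= v | w F'; E' ::= ε | u; F' ::= w | u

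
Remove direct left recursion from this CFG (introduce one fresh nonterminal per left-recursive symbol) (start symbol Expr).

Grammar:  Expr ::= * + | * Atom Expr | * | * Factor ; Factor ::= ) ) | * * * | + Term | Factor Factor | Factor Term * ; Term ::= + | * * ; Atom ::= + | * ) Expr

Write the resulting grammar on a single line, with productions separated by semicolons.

Expr ::= * + | * Atom Expr | * | * Factor; Factor ::= ) ) Factor1 | * * * Factor1 | + Term Factor1; Term ::= + | * *; Atom ::= + | * ) Expr; Factor1 ::= Factor Factor1 | Term * Factor1 | ε

Directly left-recursive nonterminal: Factor.
For Factor: α = {Factor, Term *}, β = {) ), * * *, + Term}. Rewrite as Factor → β Factor1 and Factor1 → α Factor1 | ε.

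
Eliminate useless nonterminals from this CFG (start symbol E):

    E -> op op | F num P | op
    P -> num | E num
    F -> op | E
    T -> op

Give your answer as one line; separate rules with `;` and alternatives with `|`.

E -> op op | F num P | op; P -> num | E num; F -> op | E

Generating nonterminals: {E, F, P, T}.
Reachable from E after that: {E, F, P}.
Removed useless symbols: {T} and every production mentioning them.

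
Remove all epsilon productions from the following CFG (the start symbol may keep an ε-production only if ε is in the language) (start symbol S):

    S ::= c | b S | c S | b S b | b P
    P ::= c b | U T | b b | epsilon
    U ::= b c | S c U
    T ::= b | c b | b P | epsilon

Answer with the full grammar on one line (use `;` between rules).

S ::= c | b S | c S | b S b | b P | b; P ::= c b | U T | U | b b; U ::= b c | S c U; T ::= b | c b | b P

Nullable nonterminals: {P, T}.
ε ∉ L(G), so no ε-production is kept.
For each production, add variants omitting each subset of nullable occurrences: S → b P gives b P | b. P → U T gives U T | U.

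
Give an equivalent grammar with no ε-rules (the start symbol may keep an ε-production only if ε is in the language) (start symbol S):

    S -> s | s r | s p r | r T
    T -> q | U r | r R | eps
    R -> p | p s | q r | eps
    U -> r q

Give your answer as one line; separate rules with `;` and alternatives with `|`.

Nullable nonterminals: {R, T}.
ε ∉ L(G), so no ε-production is kept.
For each production, add variants omitting each subset of nullable occurrences: S → r T gives r T | r. T → r R gives r R | r.

S -> s | s r | s p r | r T | r; T -> q | U r | r R | r; R -> p | p s | q r; U -> r q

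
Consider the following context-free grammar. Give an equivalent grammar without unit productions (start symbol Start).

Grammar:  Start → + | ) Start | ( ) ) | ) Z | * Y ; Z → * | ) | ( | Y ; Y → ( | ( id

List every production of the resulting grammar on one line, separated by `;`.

Start → + | ) Start | ( ) ) | ) Z | * Y; Z → * | ) | ( | ( id; Y → ( | ( id

Unit pairs: Z ⇒* {Y}.
For each unit pair (A, B), copy every non-unit production of B to A, then drop all unit productions.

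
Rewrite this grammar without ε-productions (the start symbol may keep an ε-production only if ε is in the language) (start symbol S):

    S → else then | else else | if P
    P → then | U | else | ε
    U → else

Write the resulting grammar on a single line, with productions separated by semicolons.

The nullable symbols are {P}.
ε ∉ L(G), so no ε-production is kept.
For each production, add variants omitting each subset of nullable occurrences: S → if P gives if P | if.

S → else then | else else | if P | if; P → then | U | else; U → else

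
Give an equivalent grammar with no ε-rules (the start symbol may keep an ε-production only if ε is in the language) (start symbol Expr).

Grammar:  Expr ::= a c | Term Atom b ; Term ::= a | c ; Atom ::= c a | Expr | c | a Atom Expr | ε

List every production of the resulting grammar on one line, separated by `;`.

Expr ::= a c | Term Atom b | Term b; Term ::= a | c; Atom ::= c a | Expr | c | a Atom Expr | a Expr

Nullable nonterminals: {Atom}.
ε ∉ L(G), so no ε-production is kept.
For each production, add variants omitting each subset of nullable occurrences: Expr → Term Atom b gives Term Atom b | Term b. Atom → a Atom Expr gives a Atom Expr | a Expr.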